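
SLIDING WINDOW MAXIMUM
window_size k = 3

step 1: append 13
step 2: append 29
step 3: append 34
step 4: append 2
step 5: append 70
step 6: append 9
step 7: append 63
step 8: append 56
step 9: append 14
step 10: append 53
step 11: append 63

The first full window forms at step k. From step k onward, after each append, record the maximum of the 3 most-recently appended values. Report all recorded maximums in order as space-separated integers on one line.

step 1: append 13 -> window=[13] (not full yet)
step 2: append 29 -> window=[13, 29] (not full yet)
step 3: append 34 -> window=[13, 29, 34] -> max=34
step 4: append 2 -> window=[29, 34, 2] -> max=34
step 5: append 70 -> window=[34, 2, 70] -> max=70
step 6: append 9 -> window=[2, 70, 9] -> max=70
step 7: append 63 -> window=[70, 9, 63] -> max=70
step 8: append 56 -> window=[9, 63, 56] -> max=63
step 9: append 14 -> window=[63, 56, 14] -> max=63
step 10: append 53 -> window=[56, 14, 53] -> max=56
step 11: append 63 -> window=[14, 53, 63] -> max=63

Answer: 34 34 70 70 70 63 63 56 63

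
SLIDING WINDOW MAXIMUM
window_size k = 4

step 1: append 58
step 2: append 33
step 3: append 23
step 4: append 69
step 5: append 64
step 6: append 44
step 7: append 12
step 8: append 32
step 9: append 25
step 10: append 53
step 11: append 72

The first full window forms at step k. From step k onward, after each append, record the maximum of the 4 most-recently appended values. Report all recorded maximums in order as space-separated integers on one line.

step 1: append 58 -> window=[58] (not full yet)
step 2: append 33 -> window=[58, 33] (not full yet)
step 3: append 23 -> window=[58, 33, 23] (not full yet)
step 4: append 69 -> window=[58, 33, 23, 69] -> max=69
step 5: append 64 -> window=[33, 23, 69, 64] -> max=69
step 6: append 44 -> window=[23, 69, 64, 44] -> max=69
step 7: append 12 -> window=[69, 64, 44, 12] -> max=69
step 8: append 32 -> window=[64, 44, 12, 32] -> max=64
step 9: append 25 -> window=[44, 12, 32, 25] -> max=44
step 10: append 53 -> window=[12, 32, 25, 53] -> max=53
step 11: append 72 -> window=[32, 25, 53, 72] -> max=72

Answer: 69 69 69 69 64 44 53 72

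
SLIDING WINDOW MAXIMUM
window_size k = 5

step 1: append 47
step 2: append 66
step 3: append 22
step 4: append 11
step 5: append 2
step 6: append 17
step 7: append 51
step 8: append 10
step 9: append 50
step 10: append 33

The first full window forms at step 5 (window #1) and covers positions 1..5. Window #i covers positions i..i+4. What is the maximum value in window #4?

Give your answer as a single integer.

step 1: append 47 -> window=[47] (not full yet)
step 2: append 66 -> window=[47, 66] (not full yet)
step 3: append 22 -> window=[47, 66, 22] (not full yet)
step 4: append 11 -> window=[47, 66, 22, 11] (not full yet)
step 5: append 2 -> window=[47, 66, 22, 11, 2] -> max=66
step 6: append 17 -> window=[66, 22, 11, 2, 17] -> max=66
step 7: append 51 -> window=[22, 11, 2, 17, 51] -> max=51
step 8: append 10 -> window=[11, 2, 17, 51, 10] -> max=51
Window #4 max = 51

Answer: 51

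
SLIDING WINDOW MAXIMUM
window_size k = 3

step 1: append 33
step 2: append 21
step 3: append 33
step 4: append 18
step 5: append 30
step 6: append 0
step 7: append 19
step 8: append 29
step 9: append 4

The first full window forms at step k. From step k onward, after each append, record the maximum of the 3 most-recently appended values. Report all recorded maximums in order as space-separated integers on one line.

step 1: append 33 -> window=[33] (not full yet)
step 2: append 21 -> window=[33, 21] (not full yet)
step 3: append 33 -> window=[33, 21, 33] -> max=33
step 4: append 18 -> window=[21, 33, 18] -> max=33
step 5: append 30 -> window=[33, 18, 30] -> max=33
step 6: append 0 -> window=[18, 30, 0] -> max=30
step 7: append 19 -> window=[30, 0, 19] -> max=30
step 8: append 29 -> window=[0, 19, 29] -> max=29
step 9: append 4 -> window=[19, 29, 4] -> max=29

Answer: 33 33 33 30 30 29 29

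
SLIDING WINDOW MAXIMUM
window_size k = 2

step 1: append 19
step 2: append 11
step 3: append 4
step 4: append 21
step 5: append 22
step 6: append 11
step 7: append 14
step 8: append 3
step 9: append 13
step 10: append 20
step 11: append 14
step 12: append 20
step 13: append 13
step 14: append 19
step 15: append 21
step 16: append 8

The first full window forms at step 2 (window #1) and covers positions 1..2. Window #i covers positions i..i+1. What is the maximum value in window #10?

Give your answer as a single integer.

step 1: append 19 -> window=[19] (not full yet)
step 2: append 11 -> window=[19, 11] -> max=19
step 3: append 4 -> window=[11, 4] -> max=11
step 4: append 21 -> window=[4, 21] -> max=21
step 5: append 22 -> window=[21, 22] -> max=22
step 6: append 11 -> window=[22, 11] -> max=22
step 7: append 14 -> window=[11, 14] -> max=14
step 8: append 3 -> window=[14, 3] -> max=14
step 9: append 13 -> window=[3, 13] -> max=13
step 10: append 20 -> window=[13, 20] -> max=20
step 11: append 14 -> window=[20, 14] -> max=20
Window #10 max = 20

Answer: 20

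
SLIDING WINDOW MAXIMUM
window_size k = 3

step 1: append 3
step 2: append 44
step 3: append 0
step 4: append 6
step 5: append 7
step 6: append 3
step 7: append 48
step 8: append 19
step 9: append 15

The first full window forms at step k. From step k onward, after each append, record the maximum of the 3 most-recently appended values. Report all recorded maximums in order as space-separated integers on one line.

Answer: 44 44 7 7 48 48 48

Derivation:
step 1: append 3 -> window=[3] (not full yet)
step 2: append 44 -> window=[3, 44] (not full yet)
step 3: append 0 -> window=[3, 44, 0] -> max=44
step 4: append 6 -> window=[44, 0, 6] -> max=44
step 5: append 7 -> window=[0, 6, 7] -> max=7
step 6: append 3 -> window=[6, 7, 3] -> max=7
step 7: append 48 -> window=[7, 3, 48] -> max=48
step 8: append 19 -> window=[3, 48, 19] -> max=48
step 9: append 15 -> window=[48, 19, 15] -> max=48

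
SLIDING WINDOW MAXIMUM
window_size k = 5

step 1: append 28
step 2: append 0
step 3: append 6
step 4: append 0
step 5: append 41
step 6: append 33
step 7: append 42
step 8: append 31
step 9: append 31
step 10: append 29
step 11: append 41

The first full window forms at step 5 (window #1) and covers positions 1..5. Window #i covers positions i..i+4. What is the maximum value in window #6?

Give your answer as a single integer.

Answer: 42

Derivation:
step 1: append 28 -> window=[28] (not full yet)
step 2: append 0 -> window=[28, 0] (not full yet)
step 3: append 6 -> window=[28, 0, 6] (not full yet)
step 4: append 0 -> window=[28, 0, 6, 0] (not full yet)
step 5: append 41 -> window=[28, 0, 6, 0, 41] -> max=41
step 6: append 33 -> window=[0, 6, 0, 41, 33] -> max=41
step 7: append 42 -> window=[6, 0, 41, 33, 42] -> max=42
step 8: append 31 -> window=[0, 41, 33, 42, 31] -> max=42
step 9: append 31 -> window=[41, 33, 42, 31, 31] -> max=42
step 10: append 29 -> window=[33, 42, 31, 31, 29] -> max=42
Window #6 max = 42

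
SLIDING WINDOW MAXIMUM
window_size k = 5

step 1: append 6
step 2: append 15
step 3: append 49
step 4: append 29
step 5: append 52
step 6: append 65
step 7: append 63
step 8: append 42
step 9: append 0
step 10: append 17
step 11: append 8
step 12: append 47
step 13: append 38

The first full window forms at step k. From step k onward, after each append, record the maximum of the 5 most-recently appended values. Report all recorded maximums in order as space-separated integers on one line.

step 1: append 6 -> window=[6] (not full yet)
step 2: append 15 -> window=[6, 15] (not full yet)
step 3: append 49 -> window=[6, 15, 49] (not full yet)
step 4: append 29 -> window=[6, 15, 49, 29] (not full yet)
step 5: append 52 -> window=[6, 15, 49, 29, 52] -> max=52
step 6: append 65 -> window=[15, 49, 29, 52, 65] -> max=65
step 7: append 63 -> window=[49, 29, 52, 65, 63] -> max=65
step 8: append 42 -> window=[29, 52, 65, 63, 42] -> max=65
step 9: append 0 -> window=[52, 65, 63, 42, 0] -> max=65
step 10: append 17 -> window=[65, 63, 42, 0, 17] -> max=65
step 11: append 8 -> window=[63, 42, 0, 17, 8] -> max=63
step 12: append 47 -> window=[42, 0, 17, 8, 47] -> max=47
step 13: append 38 -> window=[0, 17, 8, 47, 38] -> max=47

Answer: 52 65 65 65 65 65 63 47 47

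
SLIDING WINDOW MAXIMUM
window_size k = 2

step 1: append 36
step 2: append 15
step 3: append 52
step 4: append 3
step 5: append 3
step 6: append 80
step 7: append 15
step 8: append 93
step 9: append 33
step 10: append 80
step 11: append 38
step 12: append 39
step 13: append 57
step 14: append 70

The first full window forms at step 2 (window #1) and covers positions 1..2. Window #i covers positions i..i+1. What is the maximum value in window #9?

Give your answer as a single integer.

step 1: append 36 -> window=[36] (not full yet)
step 2: append 15 -> window=[36, 15] -> max=36
step 3: append 52 -> window=[15, 52] -> max=52
step 4: append 3 -> window=[52, 3] -> max=52
step 5: append 3 -> window=[3, 3] -> max=3
step 6: append 80 -> window=[3, 80] -> max=80
step 7: append 15 -> window=[80, 15] -> max=80
step 8: append 93 -> window=[15, 93] -> max=93
step 9: append 33 -> window=[93, 33] -> max=93
step 10: append 80 -> window=[33, 80] -> max=80
Window #9 max = 80

Answer: 80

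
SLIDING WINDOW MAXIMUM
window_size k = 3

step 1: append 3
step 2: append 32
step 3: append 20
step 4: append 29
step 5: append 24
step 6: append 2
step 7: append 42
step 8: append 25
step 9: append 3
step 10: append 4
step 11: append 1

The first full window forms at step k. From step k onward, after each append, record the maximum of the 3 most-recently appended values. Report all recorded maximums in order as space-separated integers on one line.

step 1: append 3 -> window=[3] (not full yet)
step 2: append 32 -> window=[3, 32] (not full yet)
step 3: append 20 -> window=[3, 32, 20] -> max=32
step 4: append 29 -> window=[32, 20, 29] -> max=32
step 5: append 24 -> window=[20, 29, 24] -> max=29
step 6: append 2 -> window=[29, 24, 2] -> max=29
step 7: append 42 -> window=[24, 2, 42] -> max=42
step 8: append 25 -> window=[2, 42, 25] -> max=42
step 9: append 3 -> window=[42, 25, 3] -> max=42
step 10: append 4 -> window=[25, 3, 4] -> max=25
step 11: append 1 -> window=[3, 4, 1] -> max=4

Answer: 32 32 29 29 42 42 42 25 4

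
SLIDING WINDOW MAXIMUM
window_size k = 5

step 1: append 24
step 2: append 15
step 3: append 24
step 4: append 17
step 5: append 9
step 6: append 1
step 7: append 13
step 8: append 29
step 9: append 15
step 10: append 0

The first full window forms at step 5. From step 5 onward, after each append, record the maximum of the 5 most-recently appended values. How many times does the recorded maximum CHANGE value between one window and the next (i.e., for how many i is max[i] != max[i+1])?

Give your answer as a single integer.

step 1: append 24 -> window=[24] (not full yet)
step 2: append 15 -> window=[24, 15] (not full yet)
step 3: append 24 -> window=[24, 15, 24] (not full yet)
step 4: append 17 -> window=[24, 15, 24, 17] (not full yet)
step 5: append 9 -> window=[24, 15, 24, 17, 9] -> max=24
step 6: append 1 -> window=[15, 24, 17, 9, 1] -> max=24
step 7: append 13 -> window=[24, 17, 9, 1, 13] -> max=24
step 8: append 29 -> window=[17, 9, 1, 13, 29] -> max=29
step 9: append 15 -> window=[9, 1, 13, 29, 15] -> max=29
step 10: append 0 -> window=[1, 13, 29, 15, 0] -> max=29
Recorded maximums: 24 24 24 29 29 29
Changes between consecutive maximums: 1

Answer: 1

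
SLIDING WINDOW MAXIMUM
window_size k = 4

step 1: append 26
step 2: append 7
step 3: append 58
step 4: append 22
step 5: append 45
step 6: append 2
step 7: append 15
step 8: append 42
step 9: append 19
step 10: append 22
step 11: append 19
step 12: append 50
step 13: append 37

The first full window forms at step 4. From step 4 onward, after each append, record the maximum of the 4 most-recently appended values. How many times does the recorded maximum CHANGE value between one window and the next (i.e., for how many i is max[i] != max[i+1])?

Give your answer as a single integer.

Answer: 3

Derivation:
step 1: append 26 -> window=[26] (not full yet)
step 2: append 7 -> window=[26, 7] (not full yet)
step 3: append 58 -> window=[26, 7, 58] (not full yet)
step 4: append 22 -> window=[26, 7, 58, 22] -> max=58
step 5: append 45 -> window=[7, 58, 22, 45] -> max=58
step 6: append 2 -> window=[58, 22, 45, 2] -> max=58
step 7: append 15 -> window=[22, 45, 2, 15] -> max=45
step 8: append 42 -> window=[45, 2, 15, 42] -> max=45
step 9: append 19 -> window=[2, 15, 42, 19] -> max=42
step 10: append 22 -> window=[15, 42, 19, 22] -> max=42
step 11: append 19 -> window=[42, 19, 22, 19] -> max=42
step 12: append 50 -> window=[19, 22, 19, 50] -> max=50
step 13: append 37 -> window=[22, 19, 50, 37] -> max=50
Recorded maximums: 58 58 58 45 45 42 42 42 50 50
Changes between consecutive maximums: 3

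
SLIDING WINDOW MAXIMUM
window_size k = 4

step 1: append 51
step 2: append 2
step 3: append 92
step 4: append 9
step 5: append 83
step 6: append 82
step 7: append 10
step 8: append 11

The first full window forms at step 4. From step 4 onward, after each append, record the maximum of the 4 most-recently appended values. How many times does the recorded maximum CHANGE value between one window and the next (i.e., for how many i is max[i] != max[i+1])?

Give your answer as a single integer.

step 1: append 51 -> window=[51] (not full yet)
step 2: append 2 -> window=[51, 2] (not full yet)
step 3: append 92 -> window=[51, 2, 92] (not full yet)
step 4: append 9 -> window=[51, 2, 92, 9] -> max=92
step 5: append 83 -> window=[2, 92, 9, 83] -> max=92
step 6: append 82 -> window=[92, 9, 83, 82] -> max=92
step 7: append 10 -> window=[9, 83, 82, 10] -> max=83
step 8: append 11 -> window=[83, 82, 10, 11] -> max=83
Recorded maximums: 92 92 92 83 83
Changes between consecutive maximums: 1

Answer: 1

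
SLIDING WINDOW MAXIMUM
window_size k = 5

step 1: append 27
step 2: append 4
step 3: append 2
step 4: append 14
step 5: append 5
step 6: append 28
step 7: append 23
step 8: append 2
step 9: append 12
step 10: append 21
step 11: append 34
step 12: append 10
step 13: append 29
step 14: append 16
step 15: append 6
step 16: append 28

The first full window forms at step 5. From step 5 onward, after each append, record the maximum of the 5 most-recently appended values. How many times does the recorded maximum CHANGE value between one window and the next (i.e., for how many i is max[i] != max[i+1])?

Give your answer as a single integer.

step 1: append 27 -> window=[27] (not full yet)
step 2: append 4 -> window=[27, 4] (not full yet)
step 3: append 2 -> window=[27, 4, 2] (not full yet)
step 4: append 14 -> window=[27, 4, 2, 14] (not full yet)
step 5: append 5 -> window=[27, 4, 2, 14, 5] -> max=27
step 6: append 28 -> window=[4, 2, 14, 5, 28] -> max=28
step 7: append 23 -> window=[2, 14, 5, 28, 23] -> max=28
step 8: append 2 -> window=[14, 5, 28, 23, 2] -> max=28
step 9: append 12 -> window=[5, 28, 23, 2, 12] -> max=28
step 10: append 21 -> window=[28, 23, 2, 12, 21] -> max=28
step 11: append 34 -> window=[23, 2, 12, 21, 34] -> max=34
step 12: append 10 -> window=[2, 12, 21, 34, 10] -> max=34
step 13: append 29 -> window=[12, 21, 34, 10, 29] -> max=34
step 14: append 16 -> window=[21, 34, 10, 29, 16] -> max=34
step 15: append 6 -> window=[34, 10, 29, 16, 6] -> max=34
step 16: append 28 -> window=[10, 29, 16, 6, 28] -> max=29
Recorded maximums: 27 28 28 28 28 28 34 34 34 34 34 29
Changes between consecutive maximums: 3

Answer: 3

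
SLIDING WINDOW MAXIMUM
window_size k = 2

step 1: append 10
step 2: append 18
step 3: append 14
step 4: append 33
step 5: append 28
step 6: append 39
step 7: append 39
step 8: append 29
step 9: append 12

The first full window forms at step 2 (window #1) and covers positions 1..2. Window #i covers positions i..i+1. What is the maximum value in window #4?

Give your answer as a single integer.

step 1: append 10 -> window=[10] (not full yet)
step 2: append 18 -> window=[10, 18] -> max=18
step 3: append 14 -> window=[18, 14] -> max=18
step 4: append 33 -> window=[14, 33] -> max=33
step 5: append 28 -> window=[33, 28] -> max=33
Window #4 max = 33

Answer: 33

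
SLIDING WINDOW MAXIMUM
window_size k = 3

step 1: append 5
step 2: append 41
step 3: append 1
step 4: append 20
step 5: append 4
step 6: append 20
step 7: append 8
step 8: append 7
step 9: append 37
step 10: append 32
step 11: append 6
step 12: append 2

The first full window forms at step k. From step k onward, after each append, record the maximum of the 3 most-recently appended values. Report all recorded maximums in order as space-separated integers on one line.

Answer: 41 41 20 20 20 20 37 37 37 32

Derivation:
step 1: append 5 -> window=[5] (not full yet)
step 2: append 41 -> window=[5, 41] (not full yet)
step 3: append 1 -> window=[5, 41, 1] -> max=41
step 4: append 20 -> window=[41, 1, 20] -> max=41
step 5: append 4 -> window=[1, 20, 4] -> max=20
step 6: append 20 -> window=[20, 4, 20] -> max=20
step 7: append 8 -> window=[4, 20, 8] -> max=20
step 8: append 7 -> window=[20, 8, 7] -> max=20
step 9: append 37 -> window=[8, 7, 37] -> max=37
step 10: append 32 -> window=[7, 37, 32] -> max=37
step 11: append 6 -> window=[37, 32, 6] -> max=37
step 12: append 2 -> window=[32, 6, 2] -> max=32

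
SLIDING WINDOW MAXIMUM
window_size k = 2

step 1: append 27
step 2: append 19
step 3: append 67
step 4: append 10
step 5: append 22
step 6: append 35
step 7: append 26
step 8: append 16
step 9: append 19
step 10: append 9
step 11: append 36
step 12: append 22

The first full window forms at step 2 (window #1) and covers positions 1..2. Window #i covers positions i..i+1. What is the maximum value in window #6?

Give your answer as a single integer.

Answer: 35

Derivation:
step 1: append 27 -> window=[27] (not full yet)
step 2: append 19 -> window=[27, 19] -> max=27
step 3: append 67 -> window=[19, 67] -> max=67
step 4: append 10 -> window=[67, 10] -> max=67
step 5: append 22 -> window=[10, 22] -> max=22
step 6: append 35 -> window=[22, 35] -> max=35
step 7: append 26 -> window=[35, 26] -> max=35
Window #6 max = 35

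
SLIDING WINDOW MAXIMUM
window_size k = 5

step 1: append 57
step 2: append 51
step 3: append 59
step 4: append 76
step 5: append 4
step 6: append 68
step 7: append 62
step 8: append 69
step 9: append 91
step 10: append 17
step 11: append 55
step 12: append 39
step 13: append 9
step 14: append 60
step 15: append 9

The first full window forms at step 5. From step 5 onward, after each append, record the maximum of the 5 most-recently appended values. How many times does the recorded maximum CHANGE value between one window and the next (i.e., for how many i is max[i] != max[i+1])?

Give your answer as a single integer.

Answer: 2

Derivation:
step 1: append 57 -> window=[57] (not full yet)
step 2: append 51 -> window=[57, 51] (not full yet)
step 3: append 59 -> window=[57, 51, 59] (not full yet)
step 4: append 76 -> window=[57, 51, 59, 76] (not full yet)
step 5: append 4 -> window=[57, 51, 59, 76, 4] -> max=76
step 6: append 68 -> window=[51, 59, 76, 4, 68] -> max=76
step 7: append 62 -> window=[59, 76, 4, 68, 62] -> max=76
step 8: append 69 -> window=[76, 4, 68, 62, 69] -> max=76
step 9: append 91 -> window=[4, 68, 62, 69, 91] -> max=91
step 10: append 17 -> window=[68, 62, 69, 91, 17] -> max=91
step 11: append 55 -> window=[62, 69, 91, 17, 55] -> max=91
step 12: append 39 -> window=[69, 91, 17, 55, 39] -> max=91
step 13: append 9 -> window=[91, 17, 55, 39, 9] -> max=91
step 14: append 60 -> window=[17, 55, 39, 9, 60] -> max=60
step 15: append 9 -> window=[55, 39, 9, 60, 9] -> max=60
Recorded maximums: 76 76 76 76 91 91 91 91 91 60 60
Changes between consecutive maximums: 2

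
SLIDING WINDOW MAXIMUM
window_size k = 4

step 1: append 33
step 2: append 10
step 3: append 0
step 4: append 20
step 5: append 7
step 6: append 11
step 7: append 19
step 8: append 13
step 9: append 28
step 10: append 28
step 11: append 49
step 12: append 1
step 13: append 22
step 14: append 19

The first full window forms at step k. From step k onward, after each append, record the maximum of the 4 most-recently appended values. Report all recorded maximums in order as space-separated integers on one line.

step 1: append 33 -> window=[33] (not full yet)
step 2: append 10 -> window=[33, 10] (not full yet)
step 3: append 0 -> window=[33, 10, 0] (not full yet)
step 4: append 20 -> window=[33, 10, 0, 20] -> max=33
step 5: append 7 -> window=[10, 0, 20, 7] -> max=20
step 6: append 11 -> window=[0, 20, 7, 11] -> max=20
step 7: append 19 -> window=[20, 7, 11, 19] -> max=20
step 8: append 13 -> window=[7, 11, 19, 13] -> max=19
step 9: append 28 -> window=[11, 19, 13, 28] -> max=28
step 10: append 28 -> window=[19, 13, 28, 28] -> max=28
step 11: append 49 -> window=[13, 28, 28, 49] -> max=49
step 12: append 1 -> window=[28, 28, 49, 1] -> max=49
step 13: append 22 -> window=[28, 49, 1, 22] -> max=49
step 14: append 19 -> window=[49, 1, 22, 19] -> max=49

Answer: 33 20 20 20 19 28 28 49 49 49 49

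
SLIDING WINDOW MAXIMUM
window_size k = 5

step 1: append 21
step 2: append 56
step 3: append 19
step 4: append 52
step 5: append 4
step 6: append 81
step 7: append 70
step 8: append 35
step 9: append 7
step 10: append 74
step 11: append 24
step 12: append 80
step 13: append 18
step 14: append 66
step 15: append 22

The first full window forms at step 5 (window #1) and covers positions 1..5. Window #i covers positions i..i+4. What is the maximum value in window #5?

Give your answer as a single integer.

step 1: append 21 -> window=[21] (not full yet)
step 2: append 56 -> window=[21, 56] (not full yet)
step 3: append 19 -> window=[21, 56, 19] (not full yet)
step 4: append 52 -> window=[21, 56, 19, 52] (not full yet)
step 5: append 4 -> window=[21, 56, 19, 52, 4] -> max=56
step 6: append 81 -> window=[56, 19, 52, 4, 81] -> max=81
step 7: append 70 -> window=[19, 52, 4, 81, 70] -> max=81
step 8: append 35 -> window=[52, 4, 81, 70, 35] -> max=81
step 9: append 7 -> window=[4, 81, 70, 35, 7] -> max=81
Window #5 max = 81

Answer: 81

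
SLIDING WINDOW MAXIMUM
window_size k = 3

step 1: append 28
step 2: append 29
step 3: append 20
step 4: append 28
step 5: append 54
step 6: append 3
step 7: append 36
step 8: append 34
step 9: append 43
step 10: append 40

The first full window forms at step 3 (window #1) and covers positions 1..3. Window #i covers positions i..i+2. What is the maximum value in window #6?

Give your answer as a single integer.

Answer: 36

Derivation:
step 1: append 28 -> window=[28] (not full yet)
step 2: append 29 -> window=[28, 29] (not full yet)
step 3: append 20 -> window=[28, 29, 20] -> max=29
step 4: append 28 -> window=[29, 20, 28] -> max=29
step 5: append 54 -> window=[20, 28, 54] -> max=54
step 6: append 3 -> window=[28, 54, 3] -> max=54
step 7: append 36 -> window=[54, 3, 36] -> max=54
step 8: append 34 -> window=[3, 36, 34] -> max=36
Window #6 max = 36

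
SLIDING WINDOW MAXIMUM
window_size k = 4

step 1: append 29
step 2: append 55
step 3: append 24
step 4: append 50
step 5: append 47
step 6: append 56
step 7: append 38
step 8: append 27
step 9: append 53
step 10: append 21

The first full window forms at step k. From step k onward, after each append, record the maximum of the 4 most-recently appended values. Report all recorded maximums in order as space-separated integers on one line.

Answer: 55 55 56 56 56 56 53

Derivation:
step 1: append 29 -> window=[29] (not full yet)
step 2: append 55 -> window=[29, 55] (not full yet)
step 3: append 24 -> window=[29, 55, 24] (not full yet)
step 4: append 50 -> window=[29, 55, 24, 50] -> max=55
step 5: append 47 -> window=[55, 24, 50, 47] -> max=55
step 6: append 56 -> window=[24, 50, 47, 56] -> max=56
step 7: append 38 -> window=[50, 47, 56, 38] -> max=56
step 8: append 27 -> window=[47, 56, 38, 27] -> max=56
step 9: append 53 -> window=[56, 38, 27, 53] -> max=56
step 10: append 21 -> window=[38, 27, 53, 21] -> max=53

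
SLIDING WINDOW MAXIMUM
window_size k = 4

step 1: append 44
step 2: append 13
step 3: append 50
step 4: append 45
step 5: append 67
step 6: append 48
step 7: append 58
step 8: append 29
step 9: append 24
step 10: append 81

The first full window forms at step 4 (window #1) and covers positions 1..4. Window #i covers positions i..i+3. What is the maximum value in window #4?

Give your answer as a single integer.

Answer: 67

Derivation:
step 1: append 44 -> window=[44] (not full yet)
step 2: append 13 -> window=[44, 13] (not full yet)
step 3: append 50 -> window=[44, 13, 50] (not full yet)
step 4: append 45 -> window=[44, 13, 50, 45] -> max=50
step 5: append 67 -> window=[13, 50, 45, 67] -> max=67
step 6: append 48 -> window=[50, 45, 67, 48] -> max=67
step 7: append 58 -> window=[45, 67, 48, 58] -> max=67
Window #4 max = 67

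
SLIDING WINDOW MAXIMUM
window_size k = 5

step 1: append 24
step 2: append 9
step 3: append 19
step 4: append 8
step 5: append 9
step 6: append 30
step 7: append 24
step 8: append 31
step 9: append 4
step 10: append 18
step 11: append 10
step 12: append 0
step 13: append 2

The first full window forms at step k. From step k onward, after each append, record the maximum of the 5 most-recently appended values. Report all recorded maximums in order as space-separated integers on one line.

Answer: 24 30 30 31 31 31 31 31 18

Derivation:
step 1: append 24 -> window=[24] (not full yet)
step 2: append 9 -> window=[24, 9] (not full yet)
step 3: append 19 -> window=[24, 9, 19] (not full yet)
step 4: append 8 -> window=[24, 9, 19, 8] (not full yet)
step 5: append 9 -> window=[24, 9, 19, 8, 9] -> max=24
step 6: append 30 -> window=[9, 19, 8, 9, 30] -> max=30
step 7: append 24 -> window=[19, 8, 9, 30, 24] -> max=30
step 8: append 31 -> window=[8, 9, 30, 24, 31] -> max=31
step 9: append 4 -> window=[9, 30, 24, 31, 4] -> max=31
step 10: append 18 -> window=[30, 24, 31, 4, 18] -> max=31
step 11: append 10 -> window=[24, 31, 4, 18, 10] -> max=31
step 12: append 0 -> window=[31, 4, 18, 10, 0] -> max=31
step 13: append 2 -> window=[4, 18, 10, 0, 2] -> max=18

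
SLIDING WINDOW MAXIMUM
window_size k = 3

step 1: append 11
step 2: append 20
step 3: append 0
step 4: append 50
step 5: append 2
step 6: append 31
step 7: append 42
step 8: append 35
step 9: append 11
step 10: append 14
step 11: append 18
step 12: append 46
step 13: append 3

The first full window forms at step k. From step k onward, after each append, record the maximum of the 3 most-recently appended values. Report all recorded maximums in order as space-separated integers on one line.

Answer: 20 50 50 50 42 42 42 35 18 46 46

Derivation:
step 1: append 11 -> window=[11] (not full yet)
step 2: append 20 -> window=[11, 20] (not full yet)
step 3: append 0 -> window=[11, 20, 0] -> max=20
step 4: append 50 -> window=[20, 0, 50] -> max=50
step 5: append 2 -> window=[0, 50, 2] -> max=50
step 6: append 31 -> window=[50, 2, 31] -> max=50
step 7: append 42 -> window=[2, 31, 42] -> max=42
step 8: append 35 -> window=[31, 42, 35] -> max=42
step 9: append 11 -> window=[42, 35, 11] -> max=42
step 10: append 14 -> window=[35, 11, 14] -> max=35
step 11: append 18 -> window=[11, 14, 18] -> max=18
step 12: append 46 -> window=[14, 18, 46] -> max=46
step 13: append 3 -> window=[18, 46, 3] -> max=46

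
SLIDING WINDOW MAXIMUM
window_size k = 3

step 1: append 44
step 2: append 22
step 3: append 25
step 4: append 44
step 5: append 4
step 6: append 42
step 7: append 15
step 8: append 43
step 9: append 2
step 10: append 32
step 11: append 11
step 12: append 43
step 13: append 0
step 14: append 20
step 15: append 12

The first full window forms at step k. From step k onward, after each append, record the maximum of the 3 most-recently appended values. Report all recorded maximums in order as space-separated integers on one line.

step 1: append 44 -> window=[44] (not full yet)
step 2: append 22 -> window=[44, 22] (not full yet)
step 3: append 25 -> window=[44, 22, 25] -> max=44
step 4: append 44 -> window=[22, 25, 44] -> max=44
step 5: append 4 -> window=[25, 44, 4] -> max=44
step 6: append 42 -> window=[44, 4, 42] -> max=44
step 7: append 15 -> window=[4, 42, 15] -> max=42
step 8: append 43 -> window=[42, 15, 43] -> max=43
step 9: append 2 -> window=[15, 43, 2] -> max=43
step 10: append 32 -> window=[43, 2, 32] -> max=43
step 11: append 11 -> window=[2, 32, 11] -> max=32
step 12: append 43 -> window=[32, 11, 43] -> max=43
step 13: append 0 -> window=[11, 43, 0] -> max=43
step 14: append 20 -> window=[43, 0, 20] -> max=43
step 15: append 12 -> window=[0, 20, 12] -> max=20

Answer: 44 44 44 44 42 43 43 43 32 43 43 43 20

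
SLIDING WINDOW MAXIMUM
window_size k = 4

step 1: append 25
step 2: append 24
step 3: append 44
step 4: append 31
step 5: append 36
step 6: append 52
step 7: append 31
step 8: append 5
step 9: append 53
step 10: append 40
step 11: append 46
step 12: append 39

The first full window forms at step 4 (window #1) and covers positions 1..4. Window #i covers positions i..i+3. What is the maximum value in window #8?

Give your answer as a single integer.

step 1: append 25 -> window=[25] (not full yet)
step 2: append 24 -> window=[25, 24] (not full yet)
step 3: append 44 -> window=[25, 24, 44] (not full yet)
step 4: append 31 -> window=[25, 24, 44, 31] -> max=44
step 5: append 36 -> window=[24, 44, 31, 36] -> max=44
step 6: append 52 -> window=[44, 31, 36, 52] -> max=52
step 7: append 31 -> window=[31, 36, 52, 31] -> max=52
step 8: append 5 -> window=[36, 52, 31, 5] -> max=52
step 9: append 53 -> window=[52, 31, 5, 53] -> max=53
step 10: append 40 -> window=[31, 5, 53, 40] -> max=53
step 11: append 46 -> window=[5, 53, 40, 46] -> max=53
Window #8 max = 53

Answer: 53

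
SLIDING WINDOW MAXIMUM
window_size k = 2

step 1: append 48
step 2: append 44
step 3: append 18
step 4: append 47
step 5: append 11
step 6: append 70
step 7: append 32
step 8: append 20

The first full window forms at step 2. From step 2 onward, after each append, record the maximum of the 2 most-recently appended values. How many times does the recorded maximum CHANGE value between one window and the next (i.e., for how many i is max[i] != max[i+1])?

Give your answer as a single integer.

step 1: append 48 -> window=[48] (not full yet)
step 2: append 44 -> window=[48, 44] -> max=48
step 3: append 18 -> window=[44, 18] -> max=44
step 4: append 47 -> window=[18, 47] -> max=47
step 5: append 11 -> window=[47, 11] -> max=47
step 6: append 70 -> window=[11, 70] -> max=70
step 7: append 32 -> window=[70, 32] -> max=70
step 8: append 20 -> window=[32, 20] -> max=32
Recorded maximums: 48 44 47 47 70 70 32
Changes between consecutive maximums: 4

Answer: 4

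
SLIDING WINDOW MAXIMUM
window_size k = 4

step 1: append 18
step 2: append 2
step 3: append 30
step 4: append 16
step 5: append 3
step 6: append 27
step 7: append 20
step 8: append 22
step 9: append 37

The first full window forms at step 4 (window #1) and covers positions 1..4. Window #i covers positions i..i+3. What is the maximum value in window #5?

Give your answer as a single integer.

Answer: 27

Derivation:
step 1: append 18 -> window=[18] (not full yet)
step 2: append 2 -> window=[18, 2] (not full yet)
step 3: append 30 -> window=[18, 2, 30] (not full yet)
step 4: append 16 -> window=[18, 2, 30, 16] -> max=30
step 5: append 3 -> window=[2, 30, 16, 3] -> max=30
step 6: append 27 -> window=[30, 16, 3, 27] -> max=30
step 7: append 20 -> window=[16, 3, 27, 20] -> max=27
step 8: append 22 -> window=[3, 27, 20, 22] -> max=27
Window #5 max = 27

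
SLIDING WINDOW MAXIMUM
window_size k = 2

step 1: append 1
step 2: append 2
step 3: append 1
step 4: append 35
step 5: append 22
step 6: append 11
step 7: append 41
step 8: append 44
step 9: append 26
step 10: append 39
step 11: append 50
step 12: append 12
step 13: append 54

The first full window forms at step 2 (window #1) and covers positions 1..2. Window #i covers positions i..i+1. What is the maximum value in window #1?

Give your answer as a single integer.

Answer: 2

Derivation:
step 1: append 1 -> window=[1] (not full yet)
step 2: append 2 -> window=[1, 2] -> max=2
Window #1 max = 2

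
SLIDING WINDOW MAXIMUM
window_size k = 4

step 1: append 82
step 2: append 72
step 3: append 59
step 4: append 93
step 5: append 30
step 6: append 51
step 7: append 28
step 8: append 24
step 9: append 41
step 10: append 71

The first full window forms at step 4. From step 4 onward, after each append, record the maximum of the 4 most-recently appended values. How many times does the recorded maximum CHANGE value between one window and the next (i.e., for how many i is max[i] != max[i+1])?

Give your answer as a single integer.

Answer: 2

Derivation:
step 1: append 82 -> window=[82] (not full yet)
step 2: append 72 -> window=[82, 72] (not full yet)
step 3: append 59 -> window=[82, 72, 59] (not full yet)
step 4: append 93 -> window=[82, 72, 59, 93] -> max=93
step 5: append 30 -> window=[72, 59, 93, 30] -> max=93
step 6: append 51 -> window=[59, 93, 30, 51] -> max=93
step 7: append 28 -> window=[93, 30, 51, 28] -> max=93
step 8: append 24 -> window=[30, 51, 28, 24] -> max=51
step 9: append 41 -> window=[51, 28, 24, 41] -> max=51
step 10: append 71 -> window=[28, 24, 41, 71] -> max=71
Recorded maximums: 93 93 93 93 51 51 71
Changes between consecutive maximums: 2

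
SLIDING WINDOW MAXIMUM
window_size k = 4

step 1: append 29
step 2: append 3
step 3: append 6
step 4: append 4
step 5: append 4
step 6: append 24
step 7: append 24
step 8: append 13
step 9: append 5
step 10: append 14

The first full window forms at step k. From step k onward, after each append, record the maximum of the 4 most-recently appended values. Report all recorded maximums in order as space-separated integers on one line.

Answer: 29 6 24 24 24 24 24

Derivation:
step 1: append 29 -> window=[29] (not full yet)
step 2: append 3 -> window=[29, 3] (not full yet)
step 3: append 6 -> window=[29, 3, 6] (not full yet)
step 4: append 4 -> window=[29, 3, 6, 4] -> max=29
step 5: append 4 -> window=[3, 6, 4, 4] -> max=6
step 6: append 24 -> window=[6, 4, 4, 24] -> max=24
step 7: append 24 -> window=[4, 4, 24, 24] -> max=24
step 8: append 13 -> window=[4, 24, 24, 13] -> max=24
step 9: append 5 -> window=[24, 24, 13, 5] -> max=24
step 10: append 14 -> window=[24, 13, 5, 14] -> max=24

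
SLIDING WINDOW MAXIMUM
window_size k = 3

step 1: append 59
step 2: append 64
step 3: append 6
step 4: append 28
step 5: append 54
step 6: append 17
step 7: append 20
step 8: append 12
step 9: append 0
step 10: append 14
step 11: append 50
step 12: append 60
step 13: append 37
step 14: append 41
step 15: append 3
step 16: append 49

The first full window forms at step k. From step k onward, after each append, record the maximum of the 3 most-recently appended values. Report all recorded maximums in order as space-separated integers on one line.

Answer: 64 64 54 54 54 20 20 14 50 60 60 60 41 49

Derivation:
step 1: append 59 -> window=[59] (not full yet)
step 2: append 64 -> window=[59, 64] (not full yet)
step 3: append 6 -> window=[59, 64, 6] -> max=64
step 4: append 28 -> window=[64, 6, 28] -> max=64
step 5: append 54 -> window=[6, 28, 54] -> max=54
step 6: append 17 -> window=[28, 54, 17] -> max=54
step 7: append 20 -> window=[54, 17, 20] -> max=54
step 8: append 12 -> window=[17, 20, 12] -> max=20
step 9: append 0 -> window=[20, 12, 0] -> max=20
step 10: append 14 -> window=[12, 0, 14] -> max=14
step 11: append 50 -> window=[0, 14, 50] -> max=50
step 12: append 60 -> window=[14, 50, 60] -> max=60
step 13: append 37 -> window=[50, 60, 37] -> max=60
step 14: append 41 -> window=[60, 37, 41] -> max=60
step 15: append 3 -> window=[37, 41, 3] -> max=41
step 16: append 49 -> window=[41, 3, 49] -> max=49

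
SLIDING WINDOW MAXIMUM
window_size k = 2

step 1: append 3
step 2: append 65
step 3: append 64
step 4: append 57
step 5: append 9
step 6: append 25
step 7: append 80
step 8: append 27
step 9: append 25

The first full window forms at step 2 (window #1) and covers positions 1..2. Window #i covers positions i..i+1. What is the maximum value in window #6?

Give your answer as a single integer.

Answer: 80

Derivation:
step 1: append 3 -> window=[3] (not full yet)
step 2: append 65 -> window=[3, 65] -> max=65
step 3: append 64 -> window=[65, 64] -> max=65
step 4: append 57 -> window=[64, 57] -> max=64
step 5: append 9 -> window=[57, 9] -> max=57
step 6: append 25 -> window=[9, 25] -> max=25
step 7: append 80 -> window=[25, 80] -> max=80
Window #6 max = 80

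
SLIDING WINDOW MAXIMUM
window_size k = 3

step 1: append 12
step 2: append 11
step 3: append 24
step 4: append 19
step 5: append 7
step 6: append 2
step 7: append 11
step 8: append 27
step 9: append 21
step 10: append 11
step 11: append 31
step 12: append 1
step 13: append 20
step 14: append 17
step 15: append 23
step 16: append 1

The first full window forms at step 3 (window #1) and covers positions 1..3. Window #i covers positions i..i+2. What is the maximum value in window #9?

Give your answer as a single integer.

Answer: 31

Derivation:
step 1: append 12 -> window=[12] (not full yet)
step 2: append 11 -> window=[12, 11] (not full yet)
step 3: append 24 -> window=[12, 11, 24] -> max=24
step 4: append 19 -> window=[11, 24, 19] -> max=24
step 5: append 7 -> window=[24, 19, 7] -> max=24
step 6: append 2 -> window=[19, 7, 2] -> max=19
step 7: append 11 -> window=[7, 2, 11] -> max=11
step 8: append 27 -> window=[2, 11, 27] -> max=27
step 9: append 21 -> window=[11, 27, 21] -> max=27
step 10: append 11 -> window=[27, 21, 11] -> max=27
step 11: append 31 -> window=[21, 11, 31] -> max=31
Window #9 max = 31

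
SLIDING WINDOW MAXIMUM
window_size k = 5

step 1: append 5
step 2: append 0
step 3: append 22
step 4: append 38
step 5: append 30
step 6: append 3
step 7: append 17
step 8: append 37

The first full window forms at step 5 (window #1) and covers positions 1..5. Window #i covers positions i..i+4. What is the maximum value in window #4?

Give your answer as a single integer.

Answer: 38

Derivation:
step 1: append 5 -> window=[5] (not full yet)
step 2: append 0 -> window=[5, 0] (not full yet)
step 3: append 22 -> window=[5, 0, 22] (not full yet)
step 4: append 38 -> window=[5, 0, 22, 38] (not full yet)
step 5: append 30 -> window=[5, 0, 22, 38, 30] -> max=38
step 6: append 3 -> window=[0, 22, 38, 30, 3] -> max=38
step 7: append 17 -> window=[22, 38, 30, 3, 17] -> max=38
step 8: append 37 -> window=[38, 30, 3, 17, 37] -> max=38
Window #4 max = 38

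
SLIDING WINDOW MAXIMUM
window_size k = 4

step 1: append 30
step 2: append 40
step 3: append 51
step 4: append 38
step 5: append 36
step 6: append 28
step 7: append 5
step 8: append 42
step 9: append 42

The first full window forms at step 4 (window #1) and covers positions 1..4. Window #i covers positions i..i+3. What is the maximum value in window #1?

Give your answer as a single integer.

step 1: append 30 -> window=[30] (not full yet)
step 2: append 40 -> window=[30, 40] (not full yet)
step 3: append 51 -> window=[30, 40, 51] (not full yet)
step 4: append 38 -> window=[30, 40, 51, 38] -> max=51
Window #1 max = 51

Answer: 51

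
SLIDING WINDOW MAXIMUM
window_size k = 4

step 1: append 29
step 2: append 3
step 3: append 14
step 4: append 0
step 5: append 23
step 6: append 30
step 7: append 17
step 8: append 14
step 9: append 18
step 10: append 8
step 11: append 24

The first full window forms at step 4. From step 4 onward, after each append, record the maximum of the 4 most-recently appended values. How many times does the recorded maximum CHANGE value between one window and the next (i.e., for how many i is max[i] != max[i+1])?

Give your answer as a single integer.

step 1: append 29 -> window=[29] (not full yet)
step 2: append 3 -> window=[29, 3] (not full yet)
step 3: append 14 -> window=[29, 3, 14] (not full yet)
step 4: append 0 -> window=[29, 3, 14, 0] -> max=29
step 5: append 23 -> window=[3, 14, 0, 23] -> max=23
step 6: append 30 -> window=[14, 0, 23, 30] -> max=30
step 7: append 17 -> window=[0, 23, 30, 17] -> max=30
step 8: append 14 -> window=[23, 30, 17, 14] -> max=30
step 9: append 18 -> window=[30, 17, 14, 18] -> max=30
step 10: append 8 -> window=[17, 14, 18, 8] -> max=18
step 11: append 24 -> window=[14, 18, 8, 24] -> max=24
Recorded maximums: 29 23 30 30 30 30 18 24
Changes between consecutive maximums: 4

Answer: 4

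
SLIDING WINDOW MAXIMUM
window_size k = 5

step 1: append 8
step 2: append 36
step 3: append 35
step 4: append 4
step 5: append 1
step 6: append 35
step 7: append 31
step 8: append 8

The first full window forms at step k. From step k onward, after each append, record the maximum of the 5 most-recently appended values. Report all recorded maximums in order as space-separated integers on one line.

Answer: 36 36 35 35

Derivation:
step 1: append 8 -> window=[8] (not full yet)
step 2: append 36 -> window=[8, 36] (not full yet)
step 3: append 35 -> window=[8, 36, 35] (not full yet)
step 4: append 4 -> window=[8, 36, 35, 4] (not full yet)
step 5: append 1 -> window=[8, 36, 35, 4, 1] -> max=36
step 6: append 35 -> window=[36, 35, 4, 1, 35] -> max=36
step 7: append 31 -> window=[35, 4, 1, 35, 31] -> max=35
step 8: append 8 -> window=[4, 1, 35, 31, 8] -> max=35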